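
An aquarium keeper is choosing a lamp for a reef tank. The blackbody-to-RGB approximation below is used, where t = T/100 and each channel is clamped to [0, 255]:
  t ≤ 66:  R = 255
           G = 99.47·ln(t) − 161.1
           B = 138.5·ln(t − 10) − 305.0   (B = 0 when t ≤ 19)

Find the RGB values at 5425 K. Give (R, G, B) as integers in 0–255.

t = 5425/100 = 54.25; the t ≤ 66 branch applies.
R = 255 by definition for t ≤ 66.
G = 99.47·ln 54.25 − 161.1 = 99.47·3.9936 − 161.1 = 236.144.
B = 138.5·ln(54.25 − 10) − 305.0 = 138.5·ln 44.25 − 305.0 = 138.5·3.7899 − 305.0 = 219.895.
Rounded: (255, 236, 220).

(255, 236, 220)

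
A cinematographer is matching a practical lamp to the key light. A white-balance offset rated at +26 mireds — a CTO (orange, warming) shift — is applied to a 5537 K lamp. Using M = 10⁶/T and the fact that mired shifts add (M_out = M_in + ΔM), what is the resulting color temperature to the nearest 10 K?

M_in = 10⁶/5537 = 180.60 mireds.
M_out = 180.60 + (+26) = 206.60 mireds.
T_out = 10⁶/206.60 = 4840.2 K → 4840 K.

4840 K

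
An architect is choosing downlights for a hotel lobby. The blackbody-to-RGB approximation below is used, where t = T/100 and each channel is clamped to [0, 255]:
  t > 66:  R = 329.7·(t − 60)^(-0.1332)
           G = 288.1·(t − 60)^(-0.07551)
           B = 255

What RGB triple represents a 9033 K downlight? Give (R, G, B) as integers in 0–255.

t = 9033/100 = 90.33; the t > 66 branch applies.
R = 329.7·(90.33 − 60)^(-0.1332) = 329.7·30.33^(-0.1332) = 329.7·0.63477 = 209.283.
G = 288.1·(90.33 − 60)^(-0.07551) = 288.1·30.33^(-0.07551) = 288.1·0.77287 = 222.662.
B = 255 by definition for t > 66.
Rounded: (209, 223, 255).

(209, 223, 255)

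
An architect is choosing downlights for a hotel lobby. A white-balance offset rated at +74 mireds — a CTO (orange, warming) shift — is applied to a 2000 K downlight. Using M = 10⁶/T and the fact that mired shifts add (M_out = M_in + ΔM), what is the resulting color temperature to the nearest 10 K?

M_in = 10⁶/2000 = 500.00 mireds.
M_out = 500.00 + (+74) = 574.00 mireds.
T_out = 10⁶/574.00 = 1742.2 K → 1740 K.

1740 K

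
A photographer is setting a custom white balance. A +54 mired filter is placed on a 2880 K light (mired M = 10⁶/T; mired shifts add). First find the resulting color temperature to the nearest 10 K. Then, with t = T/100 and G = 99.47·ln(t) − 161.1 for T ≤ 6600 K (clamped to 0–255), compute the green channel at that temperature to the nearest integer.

M_in = 10⁶/2880 = 347.22; M_out = 347.22 + (+54) = 401.22.
T_out = 10⁶/401.22 = 2492.4 K → 2490 K; t = 24.9.
G = 99.47·ln 24.9 − 161.1 = 99.47·3.2149 − 161.1 = 158.683.
Rounded: 159.

159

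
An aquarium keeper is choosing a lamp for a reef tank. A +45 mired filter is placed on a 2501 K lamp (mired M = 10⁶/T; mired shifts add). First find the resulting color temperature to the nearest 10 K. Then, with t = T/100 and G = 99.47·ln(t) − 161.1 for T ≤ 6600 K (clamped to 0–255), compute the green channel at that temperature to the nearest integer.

M_in = 10⁶/2501 = 399.84; M_out = 399.84 + (+45) = 444.84.
T_out = 10⁶/444.84 = 2248.0 K → 2250 K; t = 22.5.
G = 99.47·ln 22.5 − 161.1 = 99.47·3.1135 − 161.1 = 148.601.
Rounded: 149.

149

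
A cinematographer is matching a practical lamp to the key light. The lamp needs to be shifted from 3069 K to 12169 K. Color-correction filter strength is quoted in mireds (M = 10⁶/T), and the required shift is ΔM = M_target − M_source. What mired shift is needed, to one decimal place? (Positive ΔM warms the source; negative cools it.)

-243.7 mireds

M_source = 10⁶/3069 = 325.839; M_target = 10⁶/12169 = 82.176.
ΔM = 82.176 − 325.839 = -243.663 → -243.7 mireds, a cooling shift.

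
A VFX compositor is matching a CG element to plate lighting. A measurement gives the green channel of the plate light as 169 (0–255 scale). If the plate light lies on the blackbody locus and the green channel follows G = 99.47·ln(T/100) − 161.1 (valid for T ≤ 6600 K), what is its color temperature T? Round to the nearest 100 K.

ln t = (169 + 161.1) / 99.47 = 3.3186.
t = e^3.3186 = 27.621.
T = 100·t = 2762 K → 2800 K to the nearest 100 K.

2800 K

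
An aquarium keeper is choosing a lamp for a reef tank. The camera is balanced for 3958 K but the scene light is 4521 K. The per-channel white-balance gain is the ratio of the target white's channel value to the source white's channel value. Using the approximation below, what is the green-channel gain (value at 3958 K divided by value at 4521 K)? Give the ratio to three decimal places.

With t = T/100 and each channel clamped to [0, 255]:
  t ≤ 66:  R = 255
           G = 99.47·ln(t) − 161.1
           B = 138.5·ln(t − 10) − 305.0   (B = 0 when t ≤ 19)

0.939

At 4521 K (t = 45.21):
  G = 99.47·ln 45.21 − 161.1 = 99.47·3.8113 − 161.1 = 218.012.
At 3958 K (t = 39.58):
  G = 99.47·ln 39.58 − 161.1 = 99.47·3.6783 − 161.1 = 204.783.
Gain = 204.783 / 218.012 = 0.9393 → 0.939.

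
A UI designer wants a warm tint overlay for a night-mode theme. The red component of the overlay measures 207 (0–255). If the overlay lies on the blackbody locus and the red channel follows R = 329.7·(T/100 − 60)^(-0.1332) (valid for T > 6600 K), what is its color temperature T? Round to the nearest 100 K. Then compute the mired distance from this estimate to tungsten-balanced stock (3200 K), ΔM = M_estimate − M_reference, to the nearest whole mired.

(t − 60)^(-0.1332) = 207/329.7 = 0.62784.
t − 60 = 0.62784^(1/-0.1332) = 0.62784^(-7.508) = 32.933, so t = 92.933.
T = 100·t = 9293 K → 9300 K to the nearest 100 K.
M_estimate = 10⁶/9300 = 107.53; M_reference = 10⁶/3200 = 312.50.
ΔM = 107.53 − 312.50 = -204.97 → -205 mireds.

-205 mireds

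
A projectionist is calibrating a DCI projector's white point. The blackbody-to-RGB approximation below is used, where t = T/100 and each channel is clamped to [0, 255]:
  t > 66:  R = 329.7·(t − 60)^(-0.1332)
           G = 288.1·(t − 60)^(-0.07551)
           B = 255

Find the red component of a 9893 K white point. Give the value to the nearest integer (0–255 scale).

202

t = 9893/100 = 98.93; the t > 66 branch applies.
R = 329.7·(98.93 − 60)^(-0.1332) = 329.7·38.93^(-0.1332) = 329.7·0.61401 = 202.438.
Rounded: 202.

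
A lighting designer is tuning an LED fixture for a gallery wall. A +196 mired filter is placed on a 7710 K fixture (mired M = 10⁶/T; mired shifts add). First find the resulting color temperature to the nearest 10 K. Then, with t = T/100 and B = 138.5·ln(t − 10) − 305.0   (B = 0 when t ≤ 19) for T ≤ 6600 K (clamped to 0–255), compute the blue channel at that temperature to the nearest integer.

M_in = 10⁶/7710 = 129.70; M_out = 129.70 + (+196) = 325.70.
T_out = 10⁶/325.70 = 3070.3 K → 3070 K; t = 30.7.
B = 138.5·ln(30.7 − 10) − 305.0 = 138.5·ln 20.7 − 305.0 = 138.5·3.0301 − 305.0 = 114.674.
Rounded: 115.

115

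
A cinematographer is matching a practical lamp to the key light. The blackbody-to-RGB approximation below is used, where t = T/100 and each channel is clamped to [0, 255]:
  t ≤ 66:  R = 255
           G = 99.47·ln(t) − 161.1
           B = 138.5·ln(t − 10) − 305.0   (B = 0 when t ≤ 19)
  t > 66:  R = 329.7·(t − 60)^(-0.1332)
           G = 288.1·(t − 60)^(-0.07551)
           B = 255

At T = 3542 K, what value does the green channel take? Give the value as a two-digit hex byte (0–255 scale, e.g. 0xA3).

0xC2

t = 3542/100 = 35.42; the t ≤ 66 branch applies.
G = 99.47·ln 35.42 − 161.1 = 99.47·3.5673 − 161.1 = 193.737.
Rounded: 194; in hex, 0xC2.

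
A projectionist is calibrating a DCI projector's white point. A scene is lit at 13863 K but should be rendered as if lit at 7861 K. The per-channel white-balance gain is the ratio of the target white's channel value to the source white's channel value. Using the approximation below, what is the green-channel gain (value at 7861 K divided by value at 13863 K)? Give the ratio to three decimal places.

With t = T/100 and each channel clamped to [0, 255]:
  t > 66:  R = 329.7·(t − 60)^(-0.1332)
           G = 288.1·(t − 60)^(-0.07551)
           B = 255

At 13863 K (t = 138.63):
  G = 288.1·(138.63 − 60)^(-0.07551) = 288.1·78.63^(-0.07551) = 288.1·0.71922 = 207.208.
At 7861 K (t = 78.61):
  G = 288.1·(78.61 − 60)^(-0.07551) = 288.1·18.61^(-0.07551) = 288.1·0.80190 = 231.028.
Gain = 231.028 / 207.208 = 1.1150 → 1.115.

1.115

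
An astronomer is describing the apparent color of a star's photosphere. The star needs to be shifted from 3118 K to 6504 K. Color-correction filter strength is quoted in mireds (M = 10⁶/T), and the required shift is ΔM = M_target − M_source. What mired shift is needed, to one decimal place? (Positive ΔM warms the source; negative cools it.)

-167.0 mireds

M_source = 10⁶/3118 = 320.718; M_target = 10⁶/6504 = 153.752.
ΔM = 153.752 − 320.718 = -166.967 → -167.0 mireds, a cooling shift.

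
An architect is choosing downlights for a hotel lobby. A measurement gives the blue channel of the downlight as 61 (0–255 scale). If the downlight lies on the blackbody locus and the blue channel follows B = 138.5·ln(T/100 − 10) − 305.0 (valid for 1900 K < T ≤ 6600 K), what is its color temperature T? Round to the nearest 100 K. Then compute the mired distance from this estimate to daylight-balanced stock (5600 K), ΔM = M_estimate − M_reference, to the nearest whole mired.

+238 mireds

ln(t − 10) = (61 + 305.0) / 138.5 = 2.6426.
t − 10 = e^2.6426 = 14.050, so t = 24.050.
T = 100·t = 2405 K → 2400 K to the nearest 100 K.
M_estimate = 10⁶/2400 = 416.67; M_reference = 10⁶/5600 = 178.57.
ΔM = 416.67 − 178.57 = 238.10 → +238 mireds.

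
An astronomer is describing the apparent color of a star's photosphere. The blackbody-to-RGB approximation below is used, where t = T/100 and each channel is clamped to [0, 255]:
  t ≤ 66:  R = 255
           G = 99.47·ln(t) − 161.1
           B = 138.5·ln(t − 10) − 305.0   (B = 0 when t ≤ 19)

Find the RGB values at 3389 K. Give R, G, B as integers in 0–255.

t = 3389/100 = 33.89; the t ≤ 66 branch applies.
R = 255 by definition for t ≤ 66.
G = 99.47·ln 33.89 − 161.1 = 99.47·3.5231 − 161.1 = 189.345.
B = 138.5·ln(33.89 − 10) − 305.0 = 138.5·ln 23.89 − 305.0 = 138.5·3.1735 − 305.0 = 134.524.
Rounded: (255, 189, 135).

R=255, G=189, B=135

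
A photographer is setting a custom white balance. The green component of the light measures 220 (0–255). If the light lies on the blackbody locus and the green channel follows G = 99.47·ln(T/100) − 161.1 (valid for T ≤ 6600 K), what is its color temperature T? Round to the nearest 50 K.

ln t = (220 + 161.1) / 99.47 = 3.8313.
t = e^3.8313 = 46.123.
T = 100·t = 4612 K → 4600 K to the nearest 50 K.

4600 K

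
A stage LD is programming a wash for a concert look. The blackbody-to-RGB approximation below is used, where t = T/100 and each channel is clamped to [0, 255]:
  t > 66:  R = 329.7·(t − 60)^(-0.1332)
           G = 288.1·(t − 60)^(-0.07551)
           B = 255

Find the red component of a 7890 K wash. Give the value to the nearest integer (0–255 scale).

t = 7890/100 = 78.9; the t > 66 branch applies.
R = 329.7·(78.9 − 60)^(-0.1332) = 329.7·18.9^(-0.1332) = 329.7·0.67604 = 222.892.
Rounded: 223.

223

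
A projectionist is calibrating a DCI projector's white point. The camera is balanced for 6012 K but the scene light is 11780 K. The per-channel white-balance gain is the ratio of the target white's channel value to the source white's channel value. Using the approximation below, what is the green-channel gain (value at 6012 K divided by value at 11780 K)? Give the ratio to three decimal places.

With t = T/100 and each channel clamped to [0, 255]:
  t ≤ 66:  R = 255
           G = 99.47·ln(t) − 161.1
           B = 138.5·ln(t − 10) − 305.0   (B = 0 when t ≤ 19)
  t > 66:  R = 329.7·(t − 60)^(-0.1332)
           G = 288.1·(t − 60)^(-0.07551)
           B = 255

At 11780 K (t = 117.8):
  G = 288.1·(117.8 − 60)^(-0.07551) = 288.1·57.8^(-0.07551) = 288.1·0.73613 = 212.080.
At 6012 K (t = 60.12):
  G = 99.47·ln 60.12 − 161.1 = 99.47·4.0963 − 161.1 = 246.363.
Gain = 246.363 / 212.080 = 1.1617 → 1.162.

1.162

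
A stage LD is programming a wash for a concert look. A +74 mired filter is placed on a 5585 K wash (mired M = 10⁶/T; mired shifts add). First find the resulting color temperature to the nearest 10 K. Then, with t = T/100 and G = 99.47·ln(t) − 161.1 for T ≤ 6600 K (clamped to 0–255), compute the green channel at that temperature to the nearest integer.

M_in = 10⁶/5585 = 179.05; M_out = 179.05 + (+74) = 253.05.
T_out = 10⁶/253.05 = 3951.8 K → 3950 K; t = 39.5.
G = 99.47·ln 39.5 − 161.1 = 99.47·3.6763 − 161.1 = 204.582.
Rounded: 205.

205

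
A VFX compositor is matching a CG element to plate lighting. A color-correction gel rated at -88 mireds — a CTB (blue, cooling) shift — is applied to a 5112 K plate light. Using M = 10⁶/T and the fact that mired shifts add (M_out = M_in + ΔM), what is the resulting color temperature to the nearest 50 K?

9300 K

M_in = 10⁶/5112 = 195.62 mireds.
M_out = 195.62 + (-88) = 107.62 mireds.
T_out = 10⁶/107.62 = 9292.1 K → 9300 K.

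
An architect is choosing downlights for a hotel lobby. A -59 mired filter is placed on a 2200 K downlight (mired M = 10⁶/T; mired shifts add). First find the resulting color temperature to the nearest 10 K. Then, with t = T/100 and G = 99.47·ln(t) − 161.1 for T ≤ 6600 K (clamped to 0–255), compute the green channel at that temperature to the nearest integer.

M_in = 10⁶/2200 = 454.55; M_out = 454.55 + (-59) = 395.55.
T_out = 10⁶/395.55 = 2528.2 K → 2530 K; t = 25.3.
G = 99.47·ln 25.3 − 161.1 = 99.47·3.2308 − 161.1 = 160.268.
Rounded: 160.

160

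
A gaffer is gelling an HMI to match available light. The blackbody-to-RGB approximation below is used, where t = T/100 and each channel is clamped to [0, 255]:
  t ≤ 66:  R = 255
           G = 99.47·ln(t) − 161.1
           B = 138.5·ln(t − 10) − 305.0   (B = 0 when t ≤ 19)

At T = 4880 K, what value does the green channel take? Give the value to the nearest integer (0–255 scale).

226

t = 4880/100 = 48.8; the t ≤ 66 branch applies.
G = 99.47·ln 48.8 − 161.1 = 99.47·3.8877 − 161.1 = 225.613.
Rounded: 226.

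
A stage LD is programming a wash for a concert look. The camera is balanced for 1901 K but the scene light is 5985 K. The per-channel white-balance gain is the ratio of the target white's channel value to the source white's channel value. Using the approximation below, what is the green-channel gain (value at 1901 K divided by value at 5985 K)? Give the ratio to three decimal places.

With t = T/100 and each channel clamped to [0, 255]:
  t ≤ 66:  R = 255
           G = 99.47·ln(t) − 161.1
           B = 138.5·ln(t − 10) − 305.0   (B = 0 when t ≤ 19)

At 5985 K (t = 59.85):
  G = 99.47·ln 59.85 − 161.1 = 99.47·4.0918 − 161.1 = 245.915.
At 1901 K (t = 19.01):
  G = 99.47·ln 19.01 − 161.1 = 99.47·2.9450 − 161.1 = 131.836.
Gain = 131.836 / 245.915 = 0.5361 → 0.536.

0.536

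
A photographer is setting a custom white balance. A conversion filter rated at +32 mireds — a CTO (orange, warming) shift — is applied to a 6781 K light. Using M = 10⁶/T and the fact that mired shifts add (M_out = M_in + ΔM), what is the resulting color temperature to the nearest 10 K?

5570 K

M_in = 10⁶/6781 = 147.47 mireds.
M_out = 147.47 + (+32) = 179.47 mireds.
T_out = 10⁶/179.47 = 5571.9 K → 5570 K.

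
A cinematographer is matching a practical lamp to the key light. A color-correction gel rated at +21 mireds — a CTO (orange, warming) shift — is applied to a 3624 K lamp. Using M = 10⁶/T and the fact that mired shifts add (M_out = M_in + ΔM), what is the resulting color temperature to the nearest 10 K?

3370 K

M_in = 10⁶/3624 = 275.94 mireds.
M_out = 275.94 + (+21) = 296.94 mireds.
T_out = 10⁶/296.94 = 3367.7 K → 3370 K.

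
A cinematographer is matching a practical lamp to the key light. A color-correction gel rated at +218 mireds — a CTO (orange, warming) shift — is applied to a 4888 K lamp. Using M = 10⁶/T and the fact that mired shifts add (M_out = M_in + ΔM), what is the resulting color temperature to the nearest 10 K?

M_in = 10⁶/4888 = 204.58 mireds.
M_out = 204.58 + (+218) = 422.58 mireds.
T_out = 10⁶/422.58 = 2366.4 K → 2370 K.

2370 K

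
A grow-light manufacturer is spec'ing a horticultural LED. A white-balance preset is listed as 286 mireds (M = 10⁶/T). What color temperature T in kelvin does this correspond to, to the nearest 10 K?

3500 K

T = 10⁶ / 286 = 3496.50 K → 3500 K.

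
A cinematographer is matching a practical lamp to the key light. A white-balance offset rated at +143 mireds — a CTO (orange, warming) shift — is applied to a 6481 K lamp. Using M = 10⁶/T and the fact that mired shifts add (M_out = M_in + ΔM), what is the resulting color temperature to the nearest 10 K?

3360 K

M_in = 10⁶/6481 = 154.30 mireds.
M_out = 154.30 + (+143) = 297.30 mireds.
T_out = 10⁶/297.30 = 3363.6 K → 3360 K.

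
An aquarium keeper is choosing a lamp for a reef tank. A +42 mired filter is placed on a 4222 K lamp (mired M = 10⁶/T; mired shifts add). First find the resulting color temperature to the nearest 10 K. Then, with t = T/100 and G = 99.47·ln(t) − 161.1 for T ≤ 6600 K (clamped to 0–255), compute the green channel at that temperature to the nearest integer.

195

M_in = 10⁶/4222 = 236.85; M_out = 236.85 + (+42) = 278.85.
T_out = 10⁶/278.85 = 3586.1 K → 3590 K; t = 35.9.
G = 99.47·ln 35.9 − 161.1 = 99.47·3.5807 − 161.1 = 195.076.
Rounded: 195.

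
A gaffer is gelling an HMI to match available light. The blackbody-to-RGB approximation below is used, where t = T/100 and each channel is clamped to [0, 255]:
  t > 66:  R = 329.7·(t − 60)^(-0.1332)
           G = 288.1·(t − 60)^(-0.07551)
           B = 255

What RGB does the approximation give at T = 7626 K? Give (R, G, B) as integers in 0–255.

t = 7626/100 = 76.26; the t > 66 branch applies.
R = 329.7·(76.26 − 60)^(-0.1332) = 329.7·16.26^(-0.1332) = 329.7·0.68973 = 227.404.
G = 288.1·(76.26 − 60)^(-0.07551) = 288.1·16.26^(-0.07551) = 288.1·0.81012 = 233.395.
B = 255 by definition for t > 66.
Rounded: (227, 233, 255).

(227, 233, 255)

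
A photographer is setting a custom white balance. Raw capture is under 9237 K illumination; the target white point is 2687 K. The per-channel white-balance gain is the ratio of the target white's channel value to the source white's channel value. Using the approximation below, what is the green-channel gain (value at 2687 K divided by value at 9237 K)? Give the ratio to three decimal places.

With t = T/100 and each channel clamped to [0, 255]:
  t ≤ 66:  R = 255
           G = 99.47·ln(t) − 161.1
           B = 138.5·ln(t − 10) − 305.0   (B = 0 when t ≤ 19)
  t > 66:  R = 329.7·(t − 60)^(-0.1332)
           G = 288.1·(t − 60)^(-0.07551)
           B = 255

At 9237 K (t = 92.37):
  G = 288.1·(92.37 − 60)^(-0.07551) = 288.1·32.37^(-0.07551) = 288.1·0.76908 = 221.571.
At 2687 K (t = 26.87):
  G = 99.47·ln 26.87 − 161.1 = 99.47·3.2910 − 161.1 = 166.257.
Gain = 166.257 / 221.571 = 0.7504 → 0.750.

0.750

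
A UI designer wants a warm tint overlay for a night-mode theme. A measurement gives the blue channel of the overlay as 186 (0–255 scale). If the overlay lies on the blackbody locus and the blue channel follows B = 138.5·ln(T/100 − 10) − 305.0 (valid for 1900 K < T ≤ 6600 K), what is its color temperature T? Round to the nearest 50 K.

4450 K

ln(t − 10) = (186 + 305.0) / 138.5 = 3.5451.
t − 10 = e^3.5451 = 34.644, so t = 44.644.
T = 100·t = 4464 K → 4450 K to the nearest 50 K.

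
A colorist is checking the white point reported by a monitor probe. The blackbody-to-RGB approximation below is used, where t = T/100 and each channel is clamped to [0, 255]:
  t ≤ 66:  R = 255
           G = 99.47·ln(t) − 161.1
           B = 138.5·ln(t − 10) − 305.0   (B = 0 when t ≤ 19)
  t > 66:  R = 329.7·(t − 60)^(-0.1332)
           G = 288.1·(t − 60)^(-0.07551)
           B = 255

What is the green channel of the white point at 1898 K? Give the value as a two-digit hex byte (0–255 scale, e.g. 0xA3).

t = 1898/100 = 18.98; the t ≤ 66 branch applies.
G = 99.47·ln 18.98 − 161.1 = 99.47·2.9434 − 161.1 = 131.679.
Rounded: 132; in hex, 0x84.

0x84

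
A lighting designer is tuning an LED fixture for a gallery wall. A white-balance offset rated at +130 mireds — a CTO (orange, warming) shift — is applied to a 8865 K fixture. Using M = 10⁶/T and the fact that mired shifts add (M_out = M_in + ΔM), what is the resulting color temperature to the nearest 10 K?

M_in = 10⁶/8865 = 112.80 mireds.
M_out = 112.80 + (+130) = 242.80 mireds.
T_out = 10⁶/242.80 = 4118.6 K → 4120 K.

4120 K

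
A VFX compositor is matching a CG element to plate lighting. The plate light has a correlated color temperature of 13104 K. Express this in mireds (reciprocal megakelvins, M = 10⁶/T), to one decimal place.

M = 10⁶ / 13104 = 76.313 → 76.3 mireds.

76.3 mireds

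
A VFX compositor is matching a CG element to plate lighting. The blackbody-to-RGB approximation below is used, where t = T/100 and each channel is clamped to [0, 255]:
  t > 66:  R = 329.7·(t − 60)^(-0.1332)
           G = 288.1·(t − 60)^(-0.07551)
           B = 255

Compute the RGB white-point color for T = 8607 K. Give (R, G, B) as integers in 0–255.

t = 8607/100 = 86.07; the t > 66 branch applies.
R = 329.7·(86.07 − 60)^(-0.1332) = 329.7·26.07^(-0.1332) = 329.7·0.64769 = 213.545.
G = 288.1·(86.07 − 60)^(-0.07551) = 288.1·26.07^(-0.07551) = 288.1·0.78175 = 225.222.
B = 255 by definition for t > 66.
Rounded: (214, 225, 255).

(214, 225, 255)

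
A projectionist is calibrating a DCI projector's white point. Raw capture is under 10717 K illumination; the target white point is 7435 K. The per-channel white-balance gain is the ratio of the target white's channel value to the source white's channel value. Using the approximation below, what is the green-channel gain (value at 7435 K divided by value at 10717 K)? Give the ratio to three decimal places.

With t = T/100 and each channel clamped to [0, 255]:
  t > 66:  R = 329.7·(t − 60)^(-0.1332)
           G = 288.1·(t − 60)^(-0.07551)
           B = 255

At 10717 K (t = 107.17):
  G = 288.1·(107.17 − 60)^(-0.07551) = 288.1·47.17^(-0.07551) = 288.1·0.74752 = 215.360.
At 7435 K (t = 74.35):
  G = 288.1·(74.35 − 60)^(-0.07551) = 288.1·14.35^(-0.07551) = 288.1·0.81780 = 235.608.
Gain = 235.608 / 215.360 = 1.0940 → 1.094.

1.094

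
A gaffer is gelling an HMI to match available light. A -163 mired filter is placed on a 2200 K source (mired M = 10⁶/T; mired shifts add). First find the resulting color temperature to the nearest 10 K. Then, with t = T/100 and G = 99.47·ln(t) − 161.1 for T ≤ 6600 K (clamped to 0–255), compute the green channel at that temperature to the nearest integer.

191

M_in = 10⁶/2200 = 454.55; M_out = 454.55 + (-163) = 291.55.
T_out = 10⁶/291.55 = 3430.0 K → 3430 K; t = 34.3.
G = 99.47·ln 34.3 − 161.1 = 99.47·3.5351 − 161.1 = 190.541.
Rounded: 191.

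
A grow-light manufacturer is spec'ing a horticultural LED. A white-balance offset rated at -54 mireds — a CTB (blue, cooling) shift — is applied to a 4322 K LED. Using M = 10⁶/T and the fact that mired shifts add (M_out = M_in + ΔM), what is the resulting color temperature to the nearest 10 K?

M_in = 10⁶/4322 = 231.37 mireds.
M_out = 231.37 + (-54) = 177.37 mireds.
T_out = 10⁶/177.37 = 5637.8 K → 5640 K.

5640 K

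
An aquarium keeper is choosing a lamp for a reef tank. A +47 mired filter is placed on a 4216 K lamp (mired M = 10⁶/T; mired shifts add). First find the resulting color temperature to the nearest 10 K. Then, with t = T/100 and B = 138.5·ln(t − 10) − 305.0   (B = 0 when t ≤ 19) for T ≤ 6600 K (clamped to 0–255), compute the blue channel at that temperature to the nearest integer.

M_in = 10⁶/4216 = 237.19; M_out = 237.19 + (+47) = 284.19.
T_out = 10⁶/284.19 = 3518.8 K → 3520 K; t = 35.2.
B = 138.5·ln(35.2 − 10) − 305.0 = 138.5·ln 25.2 − 305.0 = 138.5·3.2268 − 305.0 = 141.918.
Rounded: 142.

142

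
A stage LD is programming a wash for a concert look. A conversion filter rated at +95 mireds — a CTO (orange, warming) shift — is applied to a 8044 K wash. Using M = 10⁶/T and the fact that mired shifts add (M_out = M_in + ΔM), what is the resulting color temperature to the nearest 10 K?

M_in = 10⁶/8044 = 124.32 mireds.
M_out = 124.32 + (+95) = 219.32 mireds.
T_out = 10⁶/219.32 = 4559.6 K → 4560 K.

4560 K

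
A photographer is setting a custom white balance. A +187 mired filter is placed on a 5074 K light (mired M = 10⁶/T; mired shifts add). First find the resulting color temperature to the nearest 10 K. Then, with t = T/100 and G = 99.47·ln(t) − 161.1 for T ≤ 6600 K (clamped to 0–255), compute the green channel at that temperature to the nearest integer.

163

M_in = 10⁶/5074 = 197.08; M_out = 197.08 + (+187) = 384.08.
T_out = 10⁶/384.08 = 2603.6 K → 2600 K; t = 26.
G = 99.47·ln 26 − 161.1 = 99.47·3.2581 − 161.1 = 162.983.
Rounded: 163.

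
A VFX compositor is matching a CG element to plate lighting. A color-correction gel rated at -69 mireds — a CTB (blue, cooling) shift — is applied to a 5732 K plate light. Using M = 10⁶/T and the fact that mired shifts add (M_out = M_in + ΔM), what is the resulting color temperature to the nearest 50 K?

9500 K

M_in = 10⁶/5732 = 174.46 mireds.
M_out = 174.46 + (-69) = 105.46 mireds.
T_out = 10⁶/105.46 = 9482.3 K → 9500 K.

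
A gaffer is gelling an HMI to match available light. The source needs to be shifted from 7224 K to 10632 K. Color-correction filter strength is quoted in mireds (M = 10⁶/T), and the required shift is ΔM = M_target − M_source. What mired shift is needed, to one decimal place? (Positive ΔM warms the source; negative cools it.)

M_source = 10⁶/7224 = 138.427; M_target = 10⁶/10632 = 94.056.
ΔM = 94.056 − 138.427 = -44.372 → -44.4 mireds, a cooling shift.

-44.4 mireds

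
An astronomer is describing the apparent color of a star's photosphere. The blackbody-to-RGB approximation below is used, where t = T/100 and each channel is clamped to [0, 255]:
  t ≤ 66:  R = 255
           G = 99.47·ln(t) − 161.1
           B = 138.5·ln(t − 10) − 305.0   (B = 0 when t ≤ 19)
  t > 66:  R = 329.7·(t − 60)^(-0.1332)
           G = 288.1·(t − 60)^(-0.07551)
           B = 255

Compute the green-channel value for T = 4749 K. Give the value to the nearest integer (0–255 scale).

223

t = 4749/100 = 47.49; the t ≤ 66 branch applies.
G = 99.47·ln 47.49 − 161.1 = 99.47·3.8605 − 161.1 = 222.906.
Rounded: 223.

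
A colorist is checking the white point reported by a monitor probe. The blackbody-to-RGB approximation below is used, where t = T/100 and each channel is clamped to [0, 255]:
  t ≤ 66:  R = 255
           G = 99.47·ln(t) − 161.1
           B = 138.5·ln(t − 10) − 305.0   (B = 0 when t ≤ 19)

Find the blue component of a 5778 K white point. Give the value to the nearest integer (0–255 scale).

231

t = 5778/100 = 57.78; the t ≤ 66 branch applies.
B = 138.5·ln(57.78 − 10) − 305.0 = 138.5·ln 47.78 − 305.0 = 138.5·3.8666 − 305.0 = 230.525.
Rounded: 231.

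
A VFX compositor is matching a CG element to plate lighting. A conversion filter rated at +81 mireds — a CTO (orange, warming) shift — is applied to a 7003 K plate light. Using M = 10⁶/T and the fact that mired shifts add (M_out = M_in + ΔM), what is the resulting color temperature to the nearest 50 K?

M_in = 10⁶/7003 = 142.80 mireds.
M_out = 142.80 + (+81) = 223.80 mireds.
T_out = 10⁶/223.80 = 4468.4 K → 4450 K.

4450 K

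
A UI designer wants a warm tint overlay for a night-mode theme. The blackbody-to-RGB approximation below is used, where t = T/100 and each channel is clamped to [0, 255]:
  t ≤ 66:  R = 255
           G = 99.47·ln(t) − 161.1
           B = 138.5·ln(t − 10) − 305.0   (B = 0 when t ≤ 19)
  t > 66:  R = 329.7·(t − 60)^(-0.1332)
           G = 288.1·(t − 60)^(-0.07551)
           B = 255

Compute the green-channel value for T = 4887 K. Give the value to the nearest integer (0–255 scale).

t = 4887/100 = 48.87; the t ≤ 66 branch applies.
G = 99.47·ln 48.87 − 161.1 = 99.47·3.8892 − 161.1 = 225.755.
Rounded: 226.

226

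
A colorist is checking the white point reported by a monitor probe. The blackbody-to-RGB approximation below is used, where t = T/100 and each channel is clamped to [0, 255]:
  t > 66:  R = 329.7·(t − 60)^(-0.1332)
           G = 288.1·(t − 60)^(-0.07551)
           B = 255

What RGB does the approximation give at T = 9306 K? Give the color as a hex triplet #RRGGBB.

t = 9306/100 = 93.06; the t > 66 branch applies.
R = 329.7·(93.06 − 60)^(-0.1332) = 329.7·33.06^(-0.1332) = 329.7·0.62752 = 206.894.
G = 288.1·(93.06 − 60)^(-0.07551) = 288.1·33.06^(-0.07551) = 288.1·0.76785 = 221.218.
B = 255 by definition for t > 66.
Rounded: (207, 221, 255).
In hex: #CFDDFF.

#CFDDFF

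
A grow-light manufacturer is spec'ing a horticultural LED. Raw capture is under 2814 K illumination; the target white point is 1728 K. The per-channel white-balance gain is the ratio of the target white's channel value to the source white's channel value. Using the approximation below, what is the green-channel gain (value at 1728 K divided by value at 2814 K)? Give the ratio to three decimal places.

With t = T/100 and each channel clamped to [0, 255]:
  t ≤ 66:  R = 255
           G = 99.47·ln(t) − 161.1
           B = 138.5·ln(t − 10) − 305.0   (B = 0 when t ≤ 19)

At 2814 K (t = 28.14):
  G = 99.47·ln 28.14 − 161.1 = 99.47·3.3372 − 161.1 = 170.850.
At 1728 K (t = 17.28):
  G = 99.47·ln 17.28 − 161.1 = 99.47·2.8495 − 161.1 = 122.345.
Gain = 122.345 / 170.850 = 0.7161 → 0.716.

0.716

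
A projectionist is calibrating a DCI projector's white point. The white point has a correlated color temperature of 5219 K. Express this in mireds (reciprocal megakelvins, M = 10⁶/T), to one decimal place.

M = 10⁶ / 5219 = 191.608 → 191.6 mireds.

191.6 mireds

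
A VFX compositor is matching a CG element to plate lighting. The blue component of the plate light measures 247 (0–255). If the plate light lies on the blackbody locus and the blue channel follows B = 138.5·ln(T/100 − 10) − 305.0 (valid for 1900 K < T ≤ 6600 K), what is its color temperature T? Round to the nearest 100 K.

6400 K

ln(t − 10) = (247 + 305.0) / 138.5 = 3.9856.
t − 10 = e^3.9856 = 53.815, so t = 63.815.
T = 100·t = 6382 K → 6400 K to the nearest 100 K.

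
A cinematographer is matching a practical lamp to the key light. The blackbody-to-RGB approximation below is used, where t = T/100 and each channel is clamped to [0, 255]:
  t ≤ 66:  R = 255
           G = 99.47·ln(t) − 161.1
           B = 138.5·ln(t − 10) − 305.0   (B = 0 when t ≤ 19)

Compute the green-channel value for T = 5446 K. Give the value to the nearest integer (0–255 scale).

237

t = 5446/100 = 54.46; the t ≤ 66 branch applies.
G = 99.47·ln 54.46 − 161.1 = 99.47·3.9975 − 161.1 = 236.528.
Rounded: 237.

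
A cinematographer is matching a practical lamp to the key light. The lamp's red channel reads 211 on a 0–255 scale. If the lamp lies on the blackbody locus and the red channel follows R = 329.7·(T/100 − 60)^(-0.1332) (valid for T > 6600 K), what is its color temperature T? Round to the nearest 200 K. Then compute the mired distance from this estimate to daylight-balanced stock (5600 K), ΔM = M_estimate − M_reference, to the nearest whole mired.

-65 mireds

(t − 60)^(-0.1332) = 211/329.7 = 0.63998.
t − 60 = 0.63998^(1/-0.1332) = 0.63998^(-7.508) = 28.525, so t = 88.525.
T = 100·t = 8853 K → 8800 K to the nearest 200 K.
M_estimate = 10⁶/8800 = 113.64; M_reference = 10⁶/5600 = 178.57.
ΔM = 113.64 − 178.57 = -64.94 → -65 mireds.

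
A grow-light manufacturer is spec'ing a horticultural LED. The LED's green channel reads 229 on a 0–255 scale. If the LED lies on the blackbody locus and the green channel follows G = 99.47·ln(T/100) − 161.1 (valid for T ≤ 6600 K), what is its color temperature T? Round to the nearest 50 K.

5050 K

ln t = (229 + 161.1) / 99.47 = 3.9218.
t = e^3.9218 = 50.491.
T = 100·t = 5049 K → 5050 K to the nearest 50 K.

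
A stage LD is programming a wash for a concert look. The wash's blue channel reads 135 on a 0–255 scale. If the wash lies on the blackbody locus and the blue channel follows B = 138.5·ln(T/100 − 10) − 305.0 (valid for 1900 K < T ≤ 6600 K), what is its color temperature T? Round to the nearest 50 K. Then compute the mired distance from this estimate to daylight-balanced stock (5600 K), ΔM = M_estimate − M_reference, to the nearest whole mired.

+116 mireds

ln(t − 10) = (135 + 305.0) / 138.5 = 3.1769.
t − 10 = e^3.1769 = 23.972, so t = 33.972.
T = 100·t = 3397 K → 3400 K to the nearest 50 K.
M_estimate = 10⁶/3400 = 294.12; M_reference = 10⁶/5600 = 178.57.
ΔM = 294.12 − 178.57 = 115.55 → +116 mireds.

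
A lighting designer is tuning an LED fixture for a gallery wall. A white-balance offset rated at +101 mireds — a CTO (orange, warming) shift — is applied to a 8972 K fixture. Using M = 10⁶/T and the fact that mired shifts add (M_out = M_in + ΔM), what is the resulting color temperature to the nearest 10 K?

M_in = 10⁶/8972 = 111.46 mireds.
M_out = 111.46 + (+101) = 212.46 mireds.
T_out = 10⁶/212.46 = 4706.8 K → 4710 K.

4710 K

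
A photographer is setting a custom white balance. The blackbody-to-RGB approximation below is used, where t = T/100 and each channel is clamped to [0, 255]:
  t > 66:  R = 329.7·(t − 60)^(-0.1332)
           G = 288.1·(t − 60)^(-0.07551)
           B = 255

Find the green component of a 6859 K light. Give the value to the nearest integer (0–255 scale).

245

t = 6859/100 = 68.59; the t > 66 branch applies.
G = 288.1·(68.59 − 60)^(-0.07551) = 288.1·8.59^(-0.07551) = 288.1·0.85011 = 244.916.
Rounded: 245.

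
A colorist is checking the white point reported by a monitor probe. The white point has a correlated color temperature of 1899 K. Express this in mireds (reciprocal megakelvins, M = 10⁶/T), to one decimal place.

M = 10⁶ / 1899 = 526.593 → 526.6 mireds.

526.6 mireds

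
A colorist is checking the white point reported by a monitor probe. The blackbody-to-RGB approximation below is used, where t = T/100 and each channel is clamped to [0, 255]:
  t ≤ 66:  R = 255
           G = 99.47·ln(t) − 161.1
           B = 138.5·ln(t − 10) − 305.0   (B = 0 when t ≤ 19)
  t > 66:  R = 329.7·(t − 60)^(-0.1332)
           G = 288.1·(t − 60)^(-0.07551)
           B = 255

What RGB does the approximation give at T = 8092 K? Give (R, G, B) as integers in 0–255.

(220, 229, 255)

t = 8092/100 = 80.92; the t > 66 branch applies.
R = 329.7·(80.92 − 60)^(-0.1332) = 329.7·20.92^(-0.1332) = 329.7·0.66696 = 219.897.
G = 288.1·(80.92 − 60)^(-0.07551) = 288.1·20.92^(-0.07551) = 288.1·0.79485 = 228.996.
B = 255 by definition for t > 66.
Rounded: (220, 229, 255).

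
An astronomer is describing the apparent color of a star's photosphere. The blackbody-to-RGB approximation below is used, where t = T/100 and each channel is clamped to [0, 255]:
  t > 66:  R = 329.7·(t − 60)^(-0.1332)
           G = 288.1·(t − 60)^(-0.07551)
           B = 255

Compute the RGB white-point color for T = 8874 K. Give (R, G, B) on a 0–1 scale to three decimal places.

t = 8874/100 = 88.74; the t > 66 branch applies.
R = 329.7·(88.74 − 60)^(-0.1332) = 329.7·28.74^(-0.1332) = 329.7·0.63934 = 210.789.
G = 288.1·(88.74 − 60)^(-0.07551) = 288.1·28.74^(-0.07551) = 288.1·0.77601 = 223.570.
B = 255 by definition for t > 66.
Dividing each by 255: (0.8266, 0.8767, 1.0000) → (0.827, 0.877, 1.000).

(0.827, 0.877, 1.000)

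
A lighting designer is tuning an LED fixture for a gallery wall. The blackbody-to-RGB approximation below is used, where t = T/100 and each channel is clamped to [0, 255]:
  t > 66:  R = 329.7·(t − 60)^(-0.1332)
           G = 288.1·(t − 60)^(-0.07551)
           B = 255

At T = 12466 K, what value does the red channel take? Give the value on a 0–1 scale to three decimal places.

t = 12466/100 = 124.66; the t > 66 branch applies.
R = 329.7·(124.66 − 60)^(-0.1332) = 329.7·64.66^(-0.1332) = 329.7·0.57388 = 189.209.
On a 0–1 scale: 189.209/255 = 0.7420 → 0.742.

0.742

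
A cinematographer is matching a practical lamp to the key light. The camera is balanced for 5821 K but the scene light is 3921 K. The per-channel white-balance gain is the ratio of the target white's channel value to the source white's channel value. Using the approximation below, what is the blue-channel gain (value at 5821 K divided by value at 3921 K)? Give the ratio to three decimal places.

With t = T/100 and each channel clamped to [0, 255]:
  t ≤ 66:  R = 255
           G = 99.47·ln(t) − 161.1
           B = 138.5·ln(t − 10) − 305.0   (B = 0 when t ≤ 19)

1.427

At 3921 K (t = 39.21):
  B = 138.5·ln(39.21 − 10) − 305.0 = 138.5·ln 29.21 − 305.0 = 138.5·3.3745 − 305.0 = 162.370.
At 5821 K (t = 58.21):
  B = 138.5·ln(58.21 − 10) − 305.0 = 138.5·ln 48.21 − 305.0 = 138.5·3.8756 − 305.0 = 231.766.
Gain = 231.766 / 162.370 = 1.4274 → 1.427.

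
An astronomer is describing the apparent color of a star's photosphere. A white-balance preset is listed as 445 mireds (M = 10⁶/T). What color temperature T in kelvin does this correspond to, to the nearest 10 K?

T = 10⁶ / 445 = 2247.19 K → 2250 K.

2250 K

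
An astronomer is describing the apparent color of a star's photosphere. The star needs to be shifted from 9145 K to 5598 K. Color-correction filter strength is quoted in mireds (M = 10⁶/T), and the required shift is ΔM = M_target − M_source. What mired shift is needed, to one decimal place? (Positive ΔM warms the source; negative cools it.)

+69.3 mireds

M_source = 10⁶/9145 = 109.349; M_target = 10⁶/5598 = 178.635.
ΔM = 178.635 − 109.349 = 69.286 → +69.3 mireds, a warming shift.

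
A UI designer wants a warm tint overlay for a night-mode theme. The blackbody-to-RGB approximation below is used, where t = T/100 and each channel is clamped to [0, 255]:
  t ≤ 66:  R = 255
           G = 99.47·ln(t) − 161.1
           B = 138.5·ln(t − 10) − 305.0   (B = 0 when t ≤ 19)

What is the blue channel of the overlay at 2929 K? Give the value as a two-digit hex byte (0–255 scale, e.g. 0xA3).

t = 2929/100 = 29.29; the t ≤ 66 branch applies.
B = 138.5·ln(29.29 − 10) − 305.0 = 138.5·ln 19.29 − 305.0 = 138.5·2.9596 − 305.0 = 104.903.
Rounded: 105; in hex, 0x69.

0x69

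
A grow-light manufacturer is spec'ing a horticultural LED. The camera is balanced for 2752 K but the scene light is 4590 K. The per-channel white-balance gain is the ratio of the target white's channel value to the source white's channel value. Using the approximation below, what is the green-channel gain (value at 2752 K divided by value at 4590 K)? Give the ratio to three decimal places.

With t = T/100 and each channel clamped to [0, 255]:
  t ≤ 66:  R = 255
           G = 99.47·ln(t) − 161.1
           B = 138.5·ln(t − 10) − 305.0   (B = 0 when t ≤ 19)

0.768

At 4590 K (t = 45.9):
  G = 99.47·ln 45.9 − 161.1 = 99.47·3.8265 − 161.1 = 219.518.
At 2752 K (t = 27.52):
  G = 99.47·ln 27.52 − 161.1 = 99.47·3.3149 − 161.1 = 168.634.
Gain = 168.634 / 219.518 = 0.7682 → 0.768.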